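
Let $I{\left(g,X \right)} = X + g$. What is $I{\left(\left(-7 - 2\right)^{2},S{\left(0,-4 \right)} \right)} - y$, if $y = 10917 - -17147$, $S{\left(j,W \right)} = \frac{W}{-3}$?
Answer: $- \frac{83945}{3} \approx -27982.0$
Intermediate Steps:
$S{\left(j,W \right)} = - \frac{W}{3}$ ($S{\left(j,W \right)} = W \left(- \frac{1}{3}\right) = - \frac{W}{3}$)
$y = 28064$ ($y = 10917 + 17147 = 28064$)
$I{\left(\left(-7 - 2\right)^{2},S{\left(0,-4 \right)} \right)} - y = \left(\left(- \frac{1}{3}\right) \left(-4\right) + \left(-7 - 2\right)^{2}\right) - 28064 = \left(\frac{4}{3} + \left(-9\right)^{2}\right) - 28064 = \left(\frac{4}{3} + 81\right) - 28064 = \frac{247}{3} - 28064 = - \frac{83945}{3}$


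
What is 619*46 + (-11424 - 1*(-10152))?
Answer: 27202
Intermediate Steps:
619*46 + (-11424 - 1*(-10152)) = 28474 + (-11424 + 10152) = 28474 - 1272 = 27202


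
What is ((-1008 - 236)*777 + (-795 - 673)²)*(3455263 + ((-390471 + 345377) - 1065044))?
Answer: 2787030974500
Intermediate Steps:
((-1008 - 236)*777 + (-795 - 673)²)*(3455263 + ((-390471 + 345377) - 1065044)) = (-1244*777 + (-1468)²)*(3455263 + (-45094 - 1065044)) = (-966588 + 2155024)*(3455263 - 1110138) = 1188436*2345125 = 2787030974500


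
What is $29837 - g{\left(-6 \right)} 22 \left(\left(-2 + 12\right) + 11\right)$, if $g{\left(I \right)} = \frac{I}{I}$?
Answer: $29375$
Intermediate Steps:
$g{\left(I \right)} = 1$
$29837 - g{\left(-6 \right)} 22 \left(\left(-2 + 12\right) + 11\right) = 29837 - 1 \cdot 22 \left(\left(-2 + 12\right) + 11\right) = 29837 - 22 \left(10 + 11\right) = 29837 - 22 \cdot 21 = 29837 - 462 = 29375$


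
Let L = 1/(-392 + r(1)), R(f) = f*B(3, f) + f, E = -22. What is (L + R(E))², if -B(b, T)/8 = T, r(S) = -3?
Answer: 2365846973161/156025 ≈ 1.5163e+7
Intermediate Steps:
B(b, T) = -8*T
R(f) = f - 8*f² (R(f) = f*(-8*f) + f = -8*f² + f = f - 8*f²)
L = -1/395 (L = 1/(-392 - 3) = 1/(-395) = -1/395 ≈ -0.0025316)
(L + R(E))² = (-1/395 - 22*(1 - 8*(-22)))² = (-1/395 - 22*(1 + 176))² = (-1/395 - 22*177)² = (-1/395 - 3894)² = (-1538131/395)² = 2365846973161/156025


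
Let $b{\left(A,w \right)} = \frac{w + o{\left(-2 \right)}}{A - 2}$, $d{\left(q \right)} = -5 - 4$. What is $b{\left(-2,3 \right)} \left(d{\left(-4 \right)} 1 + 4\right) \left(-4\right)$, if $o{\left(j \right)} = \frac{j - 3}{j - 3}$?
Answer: $-20$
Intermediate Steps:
$d{\left(q \right)} = -9$
$o{\left(j \right)} = 1$ ($o{\left(j \right)} = \frac{-3 + j}{-3 + j} = 1$)
$b{\left(A,w \right)} = \frac{1 + w}{-2 + A}$ ($b{\left(A,w \right)} = \frac{w + 1}{A - 2} = \frac{1 + w}{-2 + A}$)
$b{\left(-2,3 \right)} \left(d{\left(-4 \right)} 1 + 4\right) \left(-4\right) = \frac{1 + 3}{-2 - 2} \left(\left(-9\right) 1 + 4\right) \left(-4\right) = \frac{1}{-4} \cdot 4 \left(-9 + 4\right) \left(-4\right) = \left(- \frac{1}{4}\right) 4 \left(-5\right) \left(-4\right) = \left(-1\right) \left(-5\right) \left(-4\right) = 5 \left(-4\right) = -20$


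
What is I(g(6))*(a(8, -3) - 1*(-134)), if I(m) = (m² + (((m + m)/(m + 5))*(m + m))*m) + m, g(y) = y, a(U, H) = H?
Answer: 173706/11 ≈ 15791.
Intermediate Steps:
I(m) = m + m² + 4*m³/(5 + m) (I(m) = (m² + (((2*m)/(5 + m))*(2*m))*m) + m = (m² + ((2*m/(5 + m))*(2*m))*m) + m = (m² + (4*m²/(5 + m))*m) + m = (m² + 4*m³/(5 + m)) + m = m + m² + 4*m³/(5 + m))
I(g(6))*(a(8, -3) - 1*(-134)) = (6*(5 + 5*6² + 6*6)/(5 + 6))*(-3 - 1*(-134)) = (6*(5 + 5*36 + 36)/11)*(-3 + 134) = (6*(1/11)*(5 + 180 + 36))*131 = (6*(1/11)*221)*131 = (1326/11)*131 = 173706/11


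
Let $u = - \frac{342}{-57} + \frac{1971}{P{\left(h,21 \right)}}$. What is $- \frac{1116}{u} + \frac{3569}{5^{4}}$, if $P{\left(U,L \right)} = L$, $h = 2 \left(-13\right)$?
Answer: $- \frac{795923}{145625} \approx -5.4656$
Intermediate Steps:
$h = -26$
$u = \frac{699}{7}$ ($u = - \frac{342}{-57} + \frac{1971}{21} = \left(-342\right) \left(- \frac{1}{57}\right) + 1971 \cdot \frac{1}{21} = 6 + \frac{657}{7} = \frac{699}{7} \approx 99.857$)
$- \frac{1116}{u} + \frac{3569}{5^{4}} = - \frac{1116}{\frac{699}{7}} + \frac{3569}{5^{4}} = \left(-1116\right) \frac{7}{699} + \frac{3569}{625} = - \frac{2604}{233} + 3569 \cdot \frac{1}{625} = - \frac{2604}{233} + \frac{3569}{625} = - \frac{795923}{145625}$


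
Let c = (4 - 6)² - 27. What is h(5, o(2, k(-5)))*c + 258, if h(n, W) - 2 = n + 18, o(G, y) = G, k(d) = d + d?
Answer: -317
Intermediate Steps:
k(d) = 2*d
h(n, W) = 20 + n (h(n, W) = 2 + (n + 18) = 2 + (18 + n) = 20 + n)
c = -23 (c = (-2)² - 27 = 4 - 27 = -23)
h(5, o(2, k(-5)))*c + 258 = (20 + 5)*(-23) + 258 = 25*(-23) + 258 = -575 + 258 = -317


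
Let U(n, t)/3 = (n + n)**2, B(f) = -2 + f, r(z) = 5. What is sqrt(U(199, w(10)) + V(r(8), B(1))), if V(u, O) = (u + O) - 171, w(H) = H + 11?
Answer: sqrt(475045) ≈ 689.24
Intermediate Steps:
w(H) = 11 + H
V(u, O) = -171 + O + u (V(u, O) = (O + u) - 171 = -171 + O + u)
U(n, t) = 12*n**2 (U(n, t) = 3*(n + n)**2 = 3*(2*n)**2 = 3*(4*n**2) = 12*n**2)
sqrt(U(199, w(10)) + V(r(8), B(1))) = sqrt(12*199**2 + (-171 + (-2 + 1) + 5)) = sqrt(12*39601 + (-171 - 1 + 5)) = sqrt(475212 - 167) = sqrt(475045)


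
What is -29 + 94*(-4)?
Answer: -405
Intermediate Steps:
-29 + 94*(-4) = -29 - 376 = -405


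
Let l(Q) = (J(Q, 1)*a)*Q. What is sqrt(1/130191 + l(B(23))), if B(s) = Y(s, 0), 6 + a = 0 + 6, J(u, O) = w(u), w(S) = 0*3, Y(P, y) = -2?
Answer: sqrt(130191)/130191 ≈ 0.0027715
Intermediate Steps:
w(S) = 0
J(u, O) = 0
a = 0 (a = -6 + (0 + 6) = -6 + 6 = 0)
B(s) = -2
l(Q) = 0 (l(Q) = (0*0)*Q = 0*Q = 0)
sqrt(1/130191 + l(B(23))) = sqrt(1/130191 + 0) = sqrt(1/130191) = sqrt(130191)/130191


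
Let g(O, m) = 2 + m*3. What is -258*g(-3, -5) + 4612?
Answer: 7966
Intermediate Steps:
g(O, m) = 2 + 3*m
-258*g(-3, -5) + 4612 = -258*(2 + 3*(-5)) + 4612 = -258*(2 - 15) + 4612 = -258*(-13) + 4612 = 3354 + 4612 = 7966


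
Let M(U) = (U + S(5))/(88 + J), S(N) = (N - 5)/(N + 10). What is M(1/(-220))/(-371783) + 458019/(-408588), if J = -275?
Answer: -145947302255591/130196162889595 ≈ -1.1210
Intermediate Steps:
S(N) = (-5 + N)/(10 + N)
M(U) = -U/187 (M(U) = (U + (-5 + 5)/(10 + 5))/(88 - 275) = (U + 0/15)/(-187) = (U + (1/15)*0)*(-1/187) = (U + 0)*(-1/187) = U*(-1/187) = -U/187)
M(1/(-220))/(-371783) + 458019/(-408588) = -1/187/(-220)/(-371783) + 458019/(-408588) = -1/187*(-1/220)*(-1/371783) + 458019*(-1/408588) = (1/41140)*(-1/371783) - 152673/136196 = -1/15295152620 - 152673/136196 = -145947302255591/130196162889595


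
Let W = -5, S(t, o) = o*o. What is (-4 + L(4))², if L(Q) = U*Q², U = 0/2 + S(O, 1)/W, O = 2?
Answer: 1296/25 ≈ 51.840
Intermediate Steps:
S(t, o) = o²
U = -⅕ (U = 0/2 + 1²/(-5) = 0*(½) + 1*(-⅕) = 0 - ⅕ = -⅕ ≈ -0.20000)
L(Q) = -Q²/5
(-4 + L(4))² = (-4 - ⅕*4²)² = (-4 - ⅕*16)² = (-4 - 16/5)² = (-36/5)² = 1296/25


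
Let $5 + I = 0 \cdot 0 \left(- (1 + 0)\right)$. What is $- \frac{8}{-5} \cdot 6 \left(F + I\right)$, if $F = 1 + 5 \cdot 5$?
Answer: $\frac{1008}{5} \approx 201.6$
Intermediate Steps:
$I = -5$ ($I = -5 + 0 \cdot 0 \left(- (1 + 0)\right) = -5 + 0 \left(\left(-1\right) 1\right) = -5 + 0 \left(-1\right) = -5 + 0 = -5$)
$F = 26$ ($F = 1 + 25 = 26$)
$- \frac{8}{-5} \cdot 6 \left(F + I\right) = - \frac{8}{-5} \cdot 6 \left(26 - 5\right) = \left(-8\right) \left(- \frac{1}{5}\right) 6 \cdot 21 = \frac{8}{5} \cdot 6 \cdot 21 = \frac{48}{5} \cdot 21 = \frac{1008}{5}$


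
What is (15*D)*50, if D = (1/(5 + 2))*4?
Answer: 3000/7 ≈ 428.57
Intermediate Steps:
D = 4/7 (D = (1/7)*4 = (1*(⅐))*4 = (⅐)*4 = 4/7 ≈ 0.57143)
(15*D)*50 = (15*(4/7))*50 = (60/7)*50 = 3000/7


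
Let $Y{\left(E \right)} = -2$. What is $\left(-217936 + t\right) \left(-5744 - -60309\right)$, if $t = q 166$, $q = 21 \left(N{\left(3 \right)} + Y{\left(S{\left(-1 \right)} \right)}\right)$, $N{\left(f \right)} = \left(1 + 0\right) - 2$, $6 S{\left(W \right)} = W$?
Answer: $-12462318610$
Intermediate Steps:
$S{\left(W \right)} = \frac{W}{6}$
$N{\left(f \right)} = -1$ ($N{\left(f \right)} = 1 - 2 = -1$)
$q = -63$ ($q = 21 \left(-1 - 2\right) = 21 \left(-3\right) = -63$)
$t = -10458$ ($t = \left(-63\right) 166 = -10458$)
$\left(-217936 + t\right) \left(-5744 - -60309\right) = \left(-217936 - 10458\right) \left(-5744 - -60309\right) = - 228394 \left(-5744 + 60309\right) = \left(-228394\right) 54565 = -12462318610$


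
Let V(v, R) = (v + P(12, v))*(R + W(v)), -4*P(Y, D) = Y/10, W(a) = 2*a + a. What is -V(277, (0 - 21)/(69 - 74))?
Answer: -5777496/25 ≈ -2.3110e+5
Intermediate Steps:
W(a) = 3*a
P(Y, D) = -Y/40 (P(Y, D) = -Y/(4*10) = -Y/40)
V(v, R) = (-3/10 + v)*(R + 3*v) (V(v, R) = (v - 1/40*12)*(R + 3*v) = (v - 3/10)*(R + 3*v) = (-3/10 + v)*(R + 3*v))
-V(277, (0 - 21)/(69 - 74)) = -(3*277² - 9/10*277 - 3*(0 - 21)/(10*(69 - 74)) + ((0 - 21)/(69 - 74))*277) = -(3*76729 - 2493/10 - (-63)/(10*(-5)) - 21/(-5)*277) = -(230187 - 2493/10 - (-63)*(-1)/(10*5) - 21*(-⅕)*277) = -(230187 - 2493/10 - 3/10*21/5 + (21/5)*277) = -(230187 - 2493/10 - 63/50 + 5817/5) = -1*5777496/25 = -5777496/25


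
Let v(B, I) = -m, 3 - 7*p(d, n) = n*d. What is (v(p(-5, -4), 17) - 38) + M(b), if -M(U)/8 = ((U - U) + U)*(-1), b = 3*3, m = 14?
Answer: 20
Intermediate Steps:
p(d, n) = 3/7 - d*n/7 (p(d, n) = 3/7 - n*d/7 = 3/7 - d*n/7)
b = 9
v(B, I) = -14 (v(B, I) = -1*14 = -14)
M(U) = 8*U (M(U) = -8*((U - U) + U)*(-1) = -8*(0 + U)*(-1) = -8*U*(-1) = -(-8)*U = 8*U)
(v(p(-5, -4), 17) - 38) + M(b) = (-14 - 38) + 8*9 = -52 + 72 = 20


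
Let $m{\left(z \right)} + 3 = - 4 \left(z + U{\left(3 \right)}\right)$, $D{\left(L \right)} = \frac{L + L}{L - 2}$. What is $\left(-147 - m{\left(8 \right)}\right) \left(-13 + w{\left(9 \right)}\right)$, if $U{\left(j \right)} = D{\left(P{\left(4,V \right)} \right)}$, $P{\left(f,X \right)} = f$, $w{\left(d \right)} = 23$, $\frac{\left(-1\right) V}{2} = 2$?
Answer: $-960$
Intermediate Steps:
$V = -4$ ($V = \left(-2\right) 2 = -4$)
$D{\left(L \right)} = \frac{2 L}{-2 + L}$
$U{\left(j \right)} = 4$ ($U{\left(j \right)} = 2 \cdot 4 \frac{1}{-2 + 4} = 2 \cdot 4 \cdot \frac{1}{2} = 4$)
$m{\left(z \right)} = -19 - 4 z$ ($m{\left(z \right)} = -3 - 4 \left(z + 4\right) = -3 - 4 \left(4 + z\right) = -3 - \left(16 + 4 z\right) = -19 - 4 z$)
$\left(-147 - m{\left(8 \right)}\right) \left(-13 + w{\left(9 \right)}\right) = \left(-147 - \left(-19 - 32\right)\right) \left(-13 + 23\right) = \left(-147 - \left(-19 - 32\right)\right) 10 = \left(-147 - -51\right) 10 = \left(-147 + 51\right) 10 = \left(-96\right) 10 = -960$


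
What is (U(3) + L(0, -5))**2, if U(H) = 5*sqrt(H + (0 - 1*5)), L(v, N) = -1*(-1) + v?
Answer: -49 + 10*I*sqrt(2) ≈ -49.0 + 14.142*I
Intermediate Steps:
L(v, N) = 1 + v
U(H) = 5*sqrt(-5 + H) (U(H) = 5*sqrt(H + (0 - 5)) = 5*sqrt(H - 5) = 5*sqrt(-5 + H))
(U(3) + L(0, -5))**2 = (5*sqrt(-5 + 3) + (1 + 0))**2 = (5*sqrt(-2) + 1)**2 = (5*(I*sqrt(2)) + 1)**2 = (5*I*sqrt(2) + 1)**2 = (1 + 5*I*sqrt(2))**2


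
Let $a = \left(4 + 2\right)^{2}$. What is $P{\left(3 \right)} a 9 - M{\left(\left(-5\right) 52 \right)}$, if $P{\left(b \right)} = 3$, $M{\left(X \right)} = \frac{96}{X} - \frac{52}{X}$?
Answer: $\frac{63191}{65} \approx 972.17$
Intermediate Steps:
$a = 36$ ($a = 6^{2} = 36$)
$M{\left(X \right)} = \frac{44}{X}$
$P{\left(3 \right)} a 9 - M{\left(\left(-5\right) 52 \right)} = 3 \cdot 36 \cdot 9 - \frac{44}{\left(-5\right) 52} = 108 \cdot 9 - \frac{44}{-260} = 972 - 44 \left(- \frac{1}{260}\right) = 972 - - \frac{11}{65} = 972 + \frac{11}{65} = \frac{63191}{65}$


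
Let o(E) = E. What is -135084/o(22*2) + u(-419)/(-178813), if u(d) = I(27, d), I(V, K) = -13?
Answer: -6038693680/1966943 ≈ -3070.1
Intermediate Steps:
u(d) = -13
-135084/o(22*2) + u(-419)/(-178813) = -135084/(22*2) - 13/(-178813) = -135084/44 - 13*(-1/178813) = -135084*1/44 + 13/178813 = -33771/11 + 13/178813 = -6038693680/1966943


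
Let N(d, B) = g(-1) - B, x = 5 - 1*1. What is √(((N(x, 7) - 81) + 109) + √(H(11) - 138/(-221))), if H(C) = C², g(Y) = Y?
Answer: √(976820 + 221*√5940259)/221 ≈ 5.5703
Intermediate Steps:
x = 4 (x = 5 - 1 = 4)
N(d, B) = -1 - B
√(((N(x, 7) - 81) + 109) + √(H(11) - 138/(-221))) = √((((-1 - 1*7) - 81) + 109) + √(11² - 138/(-221))) = √((((-1 - 7) - 81) + 109) + √(121 - 138*(-1/221))) = √(((-8 - 81) + 109) + √(121 + 138/221)) = √((-89 + 109) + √(26879/221)) = √(20 + √5940259/221)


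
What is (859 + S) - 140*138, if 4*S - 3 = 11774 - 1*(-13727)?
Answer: -12085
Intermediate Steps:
S = 6376 (S = ¾ + (11774 - 1*(-13727))/4 = ¾ + (11774 + 13727)/4 = ¾ + (¼)*25501 = ¾ + 25501/4 = 6376)
(859 + S) - 140*138 = (859 + 6376) - 140*138 = 7235 - 19320 = -12085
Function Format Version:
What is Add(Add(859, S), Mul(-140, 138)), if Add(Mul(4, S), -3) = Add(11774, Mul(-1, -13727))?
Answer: -12085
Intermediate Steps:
S = 6376 (S = Add(Rational(3, 4), Mul(Rational(1, 4), Add(11774, Mul(-1, -13727)))) = Add(Rational(3, 4), Mul(Rational(1, 4), Add(11774, 13727))) = Add(Rational(3, 4), Mul(Rational(1, 4), 25501)) = Add(Rational(3, 4), Rational(25501, 4)) = 6376)
Add(Add(859, S), Mul(-140, 138)) = Add(Add(859, 6376), Mul(-140, 138)) = Add(7235, -19320) = -12085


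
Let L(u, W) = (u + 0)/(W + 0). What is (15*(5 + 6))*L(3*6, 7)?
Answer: 2970/7 ≈ 424.29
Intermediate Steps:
L(u, W) = u/W
(15*(5 + 6))*L(3*6, 7) = (15*(5 + 6))*((3*6)/7) = (15*11)*(18*(⅐)) = 165*(18/7) = 2970/7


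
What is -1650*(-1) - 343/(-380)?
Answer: 627343/380 ≈ 1650.9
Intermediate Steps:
-1650*(-1) - 343/(-380) = -22*(-75) - 343*(-1/380) = 1650 + 343/380 = 627343/380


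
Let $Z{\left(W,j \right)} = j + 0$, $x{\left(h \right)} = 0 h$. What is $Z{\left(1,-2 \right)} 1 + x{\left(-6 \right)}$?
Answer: $-2$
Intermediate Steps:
$x{\left(h \right)} = 0$
$Z{\left(W,j \right)} = j$
$Z{\left(1,-2 \right)} 1 + x{\left(-6 \right)} = \left(-2\right) 1 + 0 = -2 + 0 = -2$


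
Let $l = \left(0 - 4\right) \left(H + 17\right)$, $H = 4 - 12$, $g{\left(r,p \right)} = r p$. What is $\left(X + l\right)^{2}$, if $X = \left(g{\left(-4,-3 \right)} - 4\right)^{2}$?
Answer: $784$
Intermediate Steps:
$g{\left(r,p \right)} = p r$
$H = -8$ ($H = 4 - 12 = -8$)
$X = 64$ ($X = \left(\left(-3\right) \left(-4\right) - 4\right)^{2} = \left(12 - 4\right)^{2} = 8^{2} = 64$)
$l = -36$ ($l = \left(0 - 4\right) \left(-8 + 17\right) = \left(-4\right) 9 = -36$)
$\left(X + l\right)^{2} = \left(64 - 36\right)^{2} = 28^{2} = 784$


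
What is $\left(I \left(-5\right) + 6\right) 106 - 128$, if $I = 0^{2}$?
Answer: $508$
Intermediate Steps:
$I = 0$
$\left(I \left(-5\right) + 6\right) 106 - 128 = \left(0 \left(-5\right) + 6\right) 106 - 128 = \left(0 + 6\right) 106 - 128 = 6 \cdot 106 - 128 = 636 - 128 = 508$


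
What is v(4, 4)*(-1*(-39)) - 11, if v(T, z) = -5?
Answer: -206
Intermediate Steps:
v(4, 4)*(-1*(-39)) - 11 = -(-5)*(-39) - 11 = -5*39 - 11 = -195 - 11 = -206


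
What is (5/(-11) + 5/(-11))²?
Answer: 100/121 ≈ 0.82645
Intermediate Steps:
(5/(-11) + 5/(-11))² = (5*(-1/11) + 5*(-1/11))² = (-5/11 - 5/11)² = (-10/11)² = 100/121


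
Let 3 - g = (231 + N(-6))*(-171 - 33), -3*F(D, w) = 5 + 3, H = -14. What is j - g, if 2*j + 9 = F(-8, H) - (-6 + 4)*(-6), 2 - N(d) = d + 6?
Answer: -285281/6 ≈ -47547.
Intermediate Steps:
N(d) = -4 - d (N(d) = 2 - (d + 6) = 2 - (6 + d) = 2 + (-6 - d) = -4 - d)
F(D, w) = -8/3 (F(D, w) = -(5 + 3)/3 = -⅓*8 = -8/3)
g = 47535 (g = 3 - (231 + (-4 - 1*(-6)))*(-171 - 33) = 3 - (231 + (-4 + 6))*(-204) = 3 - (231 + 2)*(-204) = 3 - 233*(-204) = 3 - 1*(-47532) = 3 + 47532 = 47535)
j = -71/6 (j = -9/2 + (-8/3 - (-6 + 4)*(-6))/2 = -9/2 + (-8/3 - (-2)*(-6))/2 = -9/2 + (-8/3 - 1*12)/2 = -9/2 + (-8/3 - 12)/2 = -9/2 + (½)*(-44/3) = -9/2 - 22/3 = -71/6 ≈ -11.833)
j - g = -71/6 - 1*47535 = -71/6 - 47535 = -285281/6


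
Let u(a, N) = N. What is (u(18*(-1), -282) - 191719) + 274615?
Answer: 82614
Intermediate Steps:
(u(18*(-1), -282) - 191719) + 274615 = (-282 - 191719) + 274615 = -192001 + 274615 = 82614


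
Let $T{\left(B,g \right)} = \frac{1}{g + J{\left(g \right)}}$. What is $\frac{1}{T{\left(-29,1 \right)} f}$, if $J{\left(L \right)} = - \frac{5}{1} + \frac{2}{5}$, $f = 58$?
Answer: $- \frac{9}{145} \approx -0.062069$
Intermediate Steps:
$J{\left(L \right)} = - \frac{23}{5}$ ($J{\left(L \right)} = \left(-5\right) 1 + 2 \cdot \frac{1}{5} = -5 + \frac{2}{5} = - \frac{23}{5}$)
$T{\left(B,g \right)} = \frac{1}{- \frac{23}{5} + g}$ ($T{\left(B,g \right)} = \frac{1}{g - \frac{23}{5}} = \frac{1}{- \frac{23}{5} + g}$)
$\frac{1}{T{\left(-29,1 \right)} f} = \frac{1}{\frac{5}{-23 + 5 \cdot 1} \cdot 58} = \frac{1}{5 \frac{1}{-23 + 5}} \cdot \frac{1}{58} = \frac{1}{5 \frac{1}{-18}} \cdot \frac{1}{58} = \frac{1}{5 \left(- \frac{1}{18}\right)} \frac{1}{58} = \frac{1}{- \frac{5}{18}} \cdot \frac{1}{58} = \left(- \frac{18}{5}\right) \frac{1}{58} = - \frac{9}{145}$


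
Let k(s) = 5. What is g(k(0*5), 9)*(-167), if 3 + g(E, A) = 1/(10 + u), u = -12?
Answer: 1169/2 ≈ 584.50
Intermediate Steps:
g(E, A) = -7/2 (g(E, A) = -3 + 1/(10 - 12) = -3 + 1/(-2) = -3 - ½ = -7/2)
g(k(0*5), 9)*(-167) = -7/2*(-167) = 1169/2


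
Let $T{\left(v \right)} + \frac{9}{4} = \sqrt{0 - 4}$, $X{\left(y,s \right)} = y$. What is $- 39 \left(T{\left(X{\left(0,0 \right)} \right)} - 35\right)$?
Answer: $\frac{5811}{4} - 78 i \approx 1452.8 - 78.0 i$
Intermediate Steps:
$T{\left(v \right)} = - \frac{9}{4} + 2 i$ ($T{\left(v \right)} = - \frac{9}{4} + \sqrt{0 - 4} = - \frac{9}{4} + \sqrt{-4} = - \frac{9}{4} + 2 i$)
$- 39 \left(T{\left(X{\left(0,0 \right)} \right)} - 35\right) = - 39 \left(\left(- \frac{9}{4} + 2 i\right) - 35\right) = - 39 \left(- \frac{149}{4} + 2 i\right) = \frac{5811}{4} - 78 i$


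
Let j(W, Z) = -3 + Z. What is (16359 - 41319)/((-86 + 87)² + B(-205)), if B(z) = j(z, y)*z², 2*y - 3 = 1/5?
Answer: 12480/29417 ≈ 0.42424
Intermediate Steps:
y = 8/5 (y = 3/2 + (½)/5 = 3/2 + (½)*(⅕) = 3/2 + ⅒ = 8/5 ≈ 1.6000)
B(z) = -7*z²/5 (B(z) = (-3 + 8/5)*z² = -7*z²/5)
(16359 - 41319)/((-86 + 87)² + B(-205)) = (16359 - 41319)/((-86 + 87)² - 7/5*(-205)²) = -24960/(1² - 7/5*42025) = -24960/(1 - 58835) = -24960/(-58834) = -24960*(-1/58834) = 12480/29417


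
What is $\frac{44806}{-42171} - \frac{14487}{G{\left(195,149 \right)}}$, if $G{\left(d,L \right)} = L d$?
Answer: $- \frac{637589869}{408426135} \approx -1.5611$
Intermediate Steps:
$\frac{44806}{-42171} - \frac{14487}{G{\left(195,149 \right)}} = \frac{44806}{-42171} - \frac{14487}{149 \cdot 195} = 44806 \left(- \frac{1}{42171}\right) - \frac{14487}{29055} = - \frac{44806}{42171} - \frac{4829}{9685} = - \frac{637589869}{408426135}$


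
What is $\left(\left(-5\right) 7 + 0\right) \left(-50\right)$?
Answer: $1750$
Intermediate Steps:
$\left(\left(-5\right) 7 + 0\right) \left(-50\right) = \left(-35 + 0\right) \left(-50\right) = \left(-35\right) \left(-50\right) = 1750$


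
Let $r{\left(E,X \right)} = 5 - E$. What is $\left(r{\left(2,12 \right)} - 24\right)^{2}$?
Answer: $441$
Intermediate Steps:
$\left(r{\left(2,12 \right)} - 24\right)^{2} = \left(\left(5 - 2\right) - 24\right)^{2} = \left(3 - 24\right)^{2} = \left(-21\right)^{2} = 441$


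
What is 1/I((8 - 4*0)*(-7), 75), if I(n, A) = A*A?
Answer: 1/5625 ≈ 0.00017778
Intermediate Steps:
I(n, A) = A**2
1/I((8 - 4*0)*(-7), 75) = 1/(75**2) = 1/5625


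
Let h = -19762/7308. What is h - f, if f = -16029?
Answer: 58560085/3654 ≈ 16026.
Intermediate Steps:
h = -9881/3654 (h = -19762*1/7308 = -9881/3654 ≈ -2.7042)
h - f = -9881/3654 - 1*(-16029) = -9881/3654 + 16029 = 58560085/3654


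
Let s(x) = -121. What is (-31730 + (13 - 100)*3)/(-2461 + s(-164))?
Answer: 31991/2582 ≈ 12.390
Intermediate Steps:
(-31730 + (13 - 100)*3)/(-2461 + s(-164)) = (-31730 + (13 - 100)*3)/(-2461 - 121) = (-31730 - 87*3)/(-2582) = (-31730 - 261)*(-1/2582) = -31991*(-1/2582) = 31991/2582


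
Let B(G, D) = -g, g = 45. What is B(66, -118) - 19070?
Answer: -19115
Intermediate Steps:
B(G, D) = -45 (B(G, D) = -1*45 = -45)
B(66, -118) - 19070 = -45 - 19070 = -19115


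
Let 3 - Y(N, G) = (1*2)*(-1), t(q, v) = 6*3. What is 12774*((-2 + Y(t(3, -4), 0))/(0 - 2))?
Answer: -19161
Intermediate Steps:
t(q, v) = 18
Y(N, G) = 5 (Y(N, G) = 3 - 1*2*(-1) = 3 - 2*(-1) = 3 - 1*(-2) = 3 + 2 = 5)
12774*((-2 + Y(t(3, -4), 0))/(0 - 2)) = 12774*((-2 + 5)/(0 - 2)) = 12774*(3/(-2)) = 12774*(3*(-1/2)) = 12774*(-3/2) = -19161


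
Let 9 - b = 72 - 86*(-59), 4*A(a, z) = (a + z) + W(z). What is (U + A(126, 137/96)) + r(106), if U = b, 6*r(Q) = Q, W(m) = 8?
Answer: -650941/128 ≈ -5085.5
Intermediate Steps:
r(Q) = Q/6
A(a, z) = 2 + a/4 + z/4 (A(a, z) = ((a + z) + 8)/4 = (8 + a + z)/4 = 2 + a/4 + z/4)
b = -5137 (b = 9 - (72 - 86*(-59)) = 9 - (72 + 5074) = 9 - 1*5146 = 9 - 5146 = -5137)
U = -5137
(U + A(126, 137/96)) + r(106) = (-5137 + (2 + (1/4)*126 + (137/96)/4)) + (1/6)*106 = (-5137 + (2 + 63/2 + (137*(1/96))/4)) + 53/3 = (-5137 + (2 + 63/2 + (1/4)*(137/96))) + 53/3 = (-5137 + (2 + 63/2 + 137/384)) + 53/3 = (-5137 + 13001/384) + 53/3 = -1959607/384 + 53/3 = -650941/128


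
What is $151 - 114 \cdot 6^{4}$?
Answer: $-147593$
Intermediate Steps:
$151 - 114 \cdot 6^{4} = 151 - 147744 = -147593$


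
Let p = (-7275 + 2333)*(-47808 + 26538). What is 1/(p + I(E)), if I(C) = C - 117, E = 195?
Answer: 1/105116418 ≈ 9.5133e-9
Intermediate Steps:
p = 105116340 (p = -4942*(-21270) = 105116340)
I(C) = -117 + C
1/(p + I(E)) = 1/(105116340 + (-117 + 195)) = 1/(105116340 + 78) = 1/105116418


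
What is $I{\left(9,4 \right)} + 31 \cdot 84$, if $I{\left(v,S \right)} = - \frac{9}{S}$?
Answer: $\frac{10407}{4} \approx 2601.8$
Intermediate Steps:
$I{\left(9,4 \right)} + 31 \cdot 84 = - \frac{9}{4} + 31 \cdot 84 = \left(-9\right) \frac{1}{4} + 2604 = - \frac{9}{4} + 2604 = \frac{10407}{4}$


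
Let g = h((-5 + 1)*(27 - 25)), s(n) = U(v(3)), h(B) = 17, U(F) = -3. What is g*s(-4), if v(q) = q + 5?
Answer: -51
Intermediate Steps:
v(q) = 5 + q
s(n) = -3
g = 17
g*s(-4) = 17*(-3) = -51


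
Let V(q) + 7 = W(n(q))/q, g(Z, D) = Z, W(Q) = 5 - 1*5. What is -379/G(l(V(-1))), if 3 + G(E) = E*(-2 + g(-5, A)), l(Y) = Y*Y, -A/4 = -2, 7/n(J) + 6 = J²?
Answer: 379/346 ≈ 1.0954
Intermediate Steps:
n(J) = 7/(-6 + J²)
W(Q) = 0 (W(Q) = 5 - 5 = 0)
A = 8 (A = -4*(-2) = 8)
V(q) = -7 (V(q) = -7 + 0/q = -7 + 0 = -7)
l(Y) = Y²
G(E) = -3 - 7*E (G(E) = -3 + E*(-2 - 5) = -3 + E*(-7) = -3 - 7*E)
-379/G(l(V(-1))) = -379/(-3 - 7*(-7)²) = -379/(-3 - 7*49) = -379/(-3 - 343) = -379/(-346) = -379*(-1/346) = 379/346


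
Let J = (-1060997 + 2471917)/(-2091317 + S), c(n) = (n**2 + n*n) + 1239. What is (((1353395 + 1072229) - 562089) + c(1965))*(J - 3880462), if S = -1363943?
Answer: -6427278105120783648/172763 ≈ -3.7203e+13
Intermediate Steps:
c(n) = 1239 + 2*n**2 (c(n) = (n**2 + n**2) + 1239 = 2*n**2 + 1239 = 1239 + 2*n**2)
J = -70546/172763 (J = (-1060997 + 2471917)/(-2091317 - 1363943) = 1410920/(-3455260) = 1410920*(-1/3455260) = -70546/172763 ≈ -0.40834)
(((1353395 + 1072229) - 562089) + c(1965))*(J - 3880462) = (((1353395 + 1072229) - 562089) + (1239 + 2*1965**2))*(-70546/172763 - 3880462) = ((2425624 - 562089) + (1239 + 2*3861225))*(-670400327052/172763) = (1863535 + (1239 + 7722450))*(-670400327052/172763) = (1863535 + 7723689)*(-670400327052/172763) = 9587224*(-670400327052/172763) = -6427278105120783648/172763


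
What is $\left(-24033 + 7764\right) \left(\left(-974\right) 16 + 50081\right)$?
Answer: $-561231693$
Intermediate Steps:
$\left(-24033 + 7764\right) \left(\left(-974\right) 16 + 50081\right) = - 16269 \left(-15584 + 50081\right) = \left(-16269\right) 34497 = -561231693$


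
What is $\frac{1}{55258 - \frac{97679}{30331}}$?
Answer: $\frac{30331}{1675932719} \approx 1.8098 \cdot 10^{-5}$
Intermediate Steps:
$\frac{1}{55258 - \frac{97679}{30331}} = \frac{1}{\frac{1675932719}{30331}} = \frac{30331}{1675932719}$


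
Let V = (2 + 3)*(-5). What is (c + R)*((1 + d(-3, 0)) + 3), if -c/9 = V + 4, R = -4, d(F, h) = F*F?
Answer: 2405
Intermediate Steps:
V = -25 (V = 5*(-5) = -25)
d(F, h) = F²
c = 189 (c = -9*(-25 + 4) = -9*(-21) = 189)
(c + R)*((1 + d(-3, 0)) + 3) = (189 - 4)*((1 + (-3)²) + 3) = 185*((1 + 9) + 3) = 185*(10 + 3) = 185*13 = 2405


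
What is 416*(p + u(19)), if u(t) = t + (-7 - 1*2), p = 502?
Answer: 212992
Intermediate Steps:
u(t) = -9 + t (u(t) = t + (-7 - 2) = t - 9 = -9 + t)
416*(p + u(19)) = 416*(502 + (-9 + 19)) = 416*(502 + 10) = 416*512 = 212992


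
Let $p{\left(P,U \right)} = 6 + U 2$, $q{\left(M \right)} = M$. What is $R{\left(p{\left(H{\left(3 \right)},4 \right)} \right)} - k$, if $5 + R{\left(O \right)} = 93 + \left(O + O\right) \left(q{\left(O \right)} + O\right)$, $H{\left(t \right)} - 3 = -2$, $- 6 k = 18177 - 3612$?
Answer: $\frac{6599}{2} \approx 3299.5$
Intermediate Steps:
$k = - \frac{4855}{2}$ ($k = - \frac{18177 - 3612}{6} = \left(- \frac{1}{6}\right) 14565 = - \frac{4855}{2} \approx -2427.5$)
$H{\left(t \right)} = 1$ ($H{\left(t \right)} = 3 - 2 = 1$)
$p{\left(P,U \right)} = 6 + 2 U$
$R{\left(O \right)} = 88 + 4 O^{2}$ ($R{\left(O \right)} = -5 + \left(93 + \left(O + O\right) \left(O + O\right)\right) = -5 + \left(93 + 2 O 2 O\right) = -5 + \left(93 + 4 O^{2}\right) = 88 + 4 O^{2}$)
$R{\left(p{\left(H{\left(3 \right)},4 \right)} \right)} - k = \left(88 + 4 \left(6 + 2 \cdot 4\right)^{2}\right) - - \frac{4855}{2} = \left(88 + 4 \left(6 + 8\right)^{2}\right) + \frac{4855}{2} = \left(88 + 4 \cdot 14^{2}\right) + \frac{4855}{2} = \left(88 + 4 \cdot 196\right) + \frac{4855}{2} = \left(88 + 784\right) + \frac{4855}{2} = 872 + \frac{4855}{2} = \frac{6599}{2}$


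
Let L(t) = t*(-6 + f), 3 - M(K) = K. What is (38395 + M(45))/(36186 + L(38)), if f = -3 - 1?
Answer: 38353/35806 ≈ 1.0711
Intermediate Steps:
M(K) = 3 - K
f = -4
L(t) = -10*t (L(t) = t*(-6 - 4) = t*(-10) = -10*t)
(38395 + M(45))/(36186 + L(38)) = (38395 + (3 - 1*45))/(36186 - 10*38) = (38395 + (3 - 45))/(36186 - 380) = (38395 - 42)/35806 = 38353*(1/35806) = 38353/35806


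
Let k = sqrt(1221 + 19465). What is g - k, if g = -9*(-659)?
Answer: 5931 - sqrt(20686) ≈ 5787.2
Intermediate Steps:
g = 5931
k = sqrt(20686) ≈ 143.83
g - k = 5931 - sqrt(20686)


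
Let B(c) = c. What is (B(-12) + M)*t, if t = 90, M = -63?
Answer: -6750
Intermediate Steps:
(B(-12) + M)*t = (-12 - 63)*90 = -75*90 = -6750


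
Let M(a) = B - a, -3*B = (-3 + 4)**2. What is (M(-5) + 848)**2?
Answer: 6543364/9 ≈ 7.2704e+5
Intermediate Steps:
B = -1/3 (B = -(-3 + 4)**2/3 = -1/3*1**2 = -1/3*1 = -1/3 ≈ -0.33333)
M(a) = -1/3 - a
(M(-5) + 848)**2 = ((-1/3 - 1*(-5)) + 848)**2 = ((-1/3 + 5) + 848)**2 = (14/3 + 848)**2 = (2558/3)**2 = 6543364/9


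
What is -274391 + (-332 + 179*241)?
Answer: -231584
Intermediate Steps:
-274391 + (-332 + 179*241) = -274391 + (-332 + 43139) = -274391 + 42807 = -231584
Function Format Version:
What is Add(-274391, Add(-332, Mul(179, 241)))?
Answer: -231584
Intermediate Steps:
Add(-274391, Add(-332, Mul(179, 241))) = Add(-274391, Add(-332, 43139)) = Add(-274391, 42807) = -231584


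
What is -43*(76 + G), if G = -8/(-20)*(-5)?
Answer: -3182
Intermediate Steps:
G = -2 (G = -8*(-1/20)*(-5) = (2/5)*(-5) = -2)
-43*(76 + G) = -43*(76 - 2) = -43*74 = -3182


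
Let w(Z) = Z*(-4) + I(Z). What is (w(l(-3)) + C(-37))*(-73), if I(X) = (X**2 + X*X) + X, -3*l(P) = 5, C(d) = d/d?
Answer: -7592/9 ≈ -843.56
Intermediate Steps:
C(d) = 1
l(P) = -5/3 (l(P) = -1/3*5 = -5/3)
I(X) = X + 2*X**2 (I(X) = (X**2 + X**2) + X = 2*X**2 + X = X + 2*X**2)
w(Z) = -4*Z + Z*(1 + 2*Z) (w(Z) = Z*(-4) + Z*(1 + 2*Z) = -4*Z + Z*(1 + 2*Z))
(w(l(-3)) + C(-37))*(-73) = (-5*(-3 + 2*(-5/3))/3 + 1)*(-73) = (-5*(-3 - 10/3)/3 + 1)*(-73) = (-5/3*(-19/3) + 1)*(-73) = (95/9 + 1)*(-73) = (104/9)*(-73) = -7592/9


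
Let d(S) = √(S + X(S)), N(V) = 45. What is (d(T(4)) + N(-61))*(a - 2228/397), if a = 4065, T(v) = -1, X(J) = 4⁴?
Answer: 72520965/397 + 1611577*√255/397 ≈ 2.4750e+5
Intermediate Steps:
X(J) = 256
d(S) = √(256 + S) (d(S) = √(S + 256) = √(256 + S))
(d(T(4)) + N(-61))*(a - 2228/397) = (√(256 - 1) + 45)*(4065 - 2228/397) = (√255 + 45)*(4065 - 2228*1/397) = (45 + √255)*(4065 - 2228/397) = (45 + √255)*(1611577/397) = 72520965/397 + 1611577*√255/397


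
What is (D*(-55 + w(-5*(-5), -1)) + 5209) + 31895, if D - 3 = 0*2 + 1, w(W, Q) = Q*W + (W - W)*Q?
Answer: 36784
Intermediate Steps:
w(W, Q) = Q*W (w(W, Q) = Q*W + 0*Q = Q*W + 0 = Q*W)
D = 4 (D = 3 + (0*2 + 1) = 3 + (0 + 1) = 3 + 1 = 4)
(D*(-55 + w(-5*(-5), -1)) + 5209) + 31895 = (4*(-55 - (-5)*(-5)) + 5209) + 31895 = (4*(-55 - 1*25) + 5209) + 31895 = (4*(-55 - 25) + 5209) + 31895 = (4*(-80) + 5209) + 31895 = (-320 + 5209) + 31895 = 4889 + 31895 = 36784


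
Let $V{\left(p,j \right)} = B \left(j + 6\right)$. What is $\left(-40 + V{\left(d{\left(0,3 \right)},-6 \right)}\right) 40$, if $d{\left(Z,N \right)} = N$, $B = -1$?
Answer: $-1600$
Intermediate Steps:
$V{\left(p,j \right)} = -6 - j$ ($V{\left(p,j \right)} = - (j + 6) = - (6 + j) = -6 - j$)
$\left(-40 + V{\left(d{\left(0,3 \right)},-6 \right)}\right) 40 = \left(-40 - 0\right) 40 = \left(-40 + \left(-6 + 6\right)\right) 40 = \left(-40 + 0\right) 40 = \left(-40\right) 40 = -1600$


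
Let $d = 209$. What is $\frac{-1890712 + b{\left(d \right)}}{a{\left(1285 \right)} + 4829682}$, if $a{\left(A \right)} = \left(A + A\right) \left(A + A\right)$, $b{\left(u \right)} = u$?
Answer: $- \frac{1890503}{11434582} \approx -0.16533$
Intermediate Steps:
$a{\left(A \right)} = 4 A^{2}$ ($a{\left(A \right)} = 2 A 2 A = 4 A^{2}$)
$\frac{-1890712 + b{\left(d \right)}}{a{\left(1285 \right)} + 4829682} = \frac{-1890712 + 209}{4 \cdot 1285^{2} + 4829682} = - \frac{1890503}{4 \cdot 1651225 + 4829682} = - \frac{1890503}{6604900 + 4829682} = - \frac{1890503}{11434582}$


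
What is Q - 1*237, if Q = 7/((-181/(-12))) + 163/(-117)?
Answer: -5038624/21177 ≈ -237.93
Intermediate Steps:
Q = -19675/21177 (Q = 7/((-181*(-1/12))) + 163*(-1/117) = 7/(181/12) - 163/117 = 7*(12/181) - 163/117 = 84/181 - 163/117 = -19675/21177 ≈ -0.92907)
Q - 1*237 = -19675/21177 - 1*237 = -19675/21177 - 237 = -5038624/21177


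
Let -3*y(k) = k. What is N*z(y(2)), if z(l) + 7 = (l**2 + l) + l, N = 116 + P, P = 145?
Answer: -2059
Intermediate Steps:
y(k) = -k/3
N = 261 (N = 116 + 145 = 261)
z(l) = -7 + l**2 + 2*l (z(l) = -7 + ((l**2 + l) + l) = -7 + ((l + l**2) + l) = -7 + (l**2 + 2*l) = -7 + l**2 + 2*l)
N*z(y(2)) = 261*(-7 + (-1/3*2)**2 + 2*(-1/3*2)) = 261*(-7 + (-2/3)**2 + 2*(-2/3)) = 261*(-7 + 4/9 - 4/3) = 261*(-71/9) = -2059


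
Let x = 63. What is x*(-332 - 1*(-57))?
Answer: -17325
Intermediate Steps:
x*(-332 - 1*(-57)) = 63*(-332 - 1*(-57)) = 63*(-332 + 57) = 63*(-275) = -17325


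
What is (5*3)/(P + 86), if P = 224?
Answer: 3/62 ≈ 0.048387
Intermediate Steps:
(5*3)/(P + 86) = (5*3)/(224 + 86) = 15/310 = (1/310)*15 = 3/62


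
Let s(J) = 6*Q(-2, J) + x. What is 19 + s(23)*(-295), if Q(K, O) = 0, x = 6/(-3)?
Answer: 609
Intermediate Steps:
x = -2 (x = 6*(-⅓) = -2)
s(J) = -2 (s(J) = 6*0 - 2 = 0 - 2 = -2)
19 + s(23)*(-295) = 19 - 2*(-295) = 19 + 590 = 609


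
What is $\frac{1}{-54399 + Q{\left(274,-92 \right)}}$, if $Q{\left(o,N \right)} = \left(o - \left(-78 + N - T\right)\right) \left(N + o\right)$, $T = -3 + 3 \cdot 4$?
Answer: $\frac{1}{28047} \approx 3.5654 \cdot 10^{-5}$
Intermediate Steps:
$T = 9$ ($T = -3 + 12 = 9$)
$Q{\left(o,N \right)} = \left(N + o\right) \left(87 + o - N\right)$ ($Q{\left(o,N \right)} = \left(o + \left(\left(78 - N\right) + 9\right)\right) \left(N + o\right) = \left(o - \left(-87 + N\right)\right) \left(N + o\right) = \left(87 + o - N\right) \left(N + o\right) = \left(N + o\right) \left(87 + o - N\right)$)
$\frac{1}{-54399 + Q{\left(274,-92 \right)}} = \frac{1}{-54399 + \left(274^{2} - \left(-92\right)^{2} + 87 \left(-92\right) + 87 \cdot 274\right)} = \frac{1}{-54399 + \left(75076 - 8464 - 8004 + 23838\right)} = \frac{1}{-54399 + 82446} = \frac{1}{28047}$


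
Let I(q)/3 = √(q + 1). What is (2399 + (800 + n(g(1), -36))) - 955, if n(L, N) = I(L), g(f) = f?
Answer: 2244 + 3*√2 ≈ 2248.2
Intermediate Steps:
I(q) = 3*√(1 + q) (I(q) = 3*√(q + 1) = 3*√(1 + q))
n(L, N) = 3*√(1 + L)
(2399 + (800 + n(g(1), -36))) - 955 = (2399 + (800 + 3*√(1 + 1))) - 955 = (2399 + (800 + 3*√2)) - 955 = (3199 + 3*√2) - 955 = 2244 + 3*√2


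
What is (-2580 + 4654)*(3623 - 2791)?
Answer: 1725568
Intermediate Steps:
(-2580 + 4654)*(3623 - 2791) = 2074*832 = 1725568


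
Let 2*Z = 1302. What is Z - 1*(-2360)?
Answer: 3011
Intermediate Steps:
Z = 651 (Z = (1/2)*1302 = 651)
Z - 1*(-2360) = 651 - 1*(-2360) = 651 + 2360 = 3011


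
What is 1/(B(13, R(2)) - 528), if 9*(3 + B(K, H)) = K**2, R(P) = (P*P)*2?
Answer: -9/4610 ≈ -0.0019523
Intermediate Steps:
R(P) = 2*P**2 (R(P) = P**2*2 = 2*P**2)
B(K, H) = -3 + K**2/9
1/(B(13, R(2)) - 528) = 1/((-3 + (1/9)*13**2) - 528) = 1/((-3 + (1/9)*169) - 528) = 1/((-3 + 169/9) - 528) = 1/(142/9 - 528) = 1/(-4610/9) = -9/4610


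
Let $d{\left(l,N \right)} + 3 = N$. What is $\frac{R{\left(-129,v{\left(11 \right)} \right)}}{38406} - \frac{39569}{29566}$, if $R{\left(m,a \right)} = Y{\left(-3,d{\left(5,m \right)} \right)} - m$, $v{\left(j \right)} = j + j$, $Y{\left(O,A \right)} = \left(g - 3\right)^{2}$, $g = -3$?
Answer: $- \frac{126234052}{94625983} \approx -1.334$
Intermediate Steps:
$d{\left(l,N \right)} = -3 + N$
$Y{\left(O,A \right)} = 36$ ($Y{\left(O,A \right)} = \left(-3 - 3\right)^{2} = \left(-6\right)^{2} = 36$)
$v{\left(j \right)} = 2 j$
$R{\left(m,a \right)} = 36 - m$
$\frac{R{\left(-129,v{\left(11 \right)} \right)}}{38406} - \frac{39569}{29566} = \frac{36 - -129}{38406} - \frac{39569}{29566} = \left(36 + 129\right) \frac{1}{38406} - \frac{39569}{29566} = 165 \cdot \frac{1}{38406} - \frac{39569}{29566} = \frac{55}{12802} - \frac{39569}{29566} = - \frac{126234052}{94625983}$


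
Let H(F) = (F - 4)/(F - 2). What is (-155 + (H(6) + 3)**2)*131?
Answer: -74801/4 ≈ -18700.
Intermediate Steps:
H(F) = (-4 + F)/(-2 + F)
(-155 + (H(6) + 3)**2)*131 = (-155 + ((-4 + 6)/(-2 + 6) + 3)**2)*131 = (-155 + (2/4 + 3)**2)*131 = (-155 + ((1/4)*2 + 3)**2)*131 = (-155 + (1/2 + 3)**2)*131 = (-155 + (7/2)**2)*131 = (-155 + 49/4)*131 = -571/4*131 = -74801/4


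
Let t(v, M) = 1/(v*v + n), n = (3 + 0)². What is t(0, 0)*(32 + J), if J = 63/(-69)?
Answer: 715/207 ≈ 3.4541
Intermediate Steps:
n = 9 (n = 3² = 9)
t(v, M) = 1/(9 + v²) (t(v, M) = 1/(v*v + 9) = 1/(v² + 9) = 1/(9 + v²))
J = -21/23 (J = 63*(-1/69) = -21/23 ≈ -0.91304)
t(0, 0)*(32 + J) = (32 - 21/23)/(9 + 0²) = (715/23)/(9 + 0) = (715/23)/9 = (⅑)*(715/23) = 715/207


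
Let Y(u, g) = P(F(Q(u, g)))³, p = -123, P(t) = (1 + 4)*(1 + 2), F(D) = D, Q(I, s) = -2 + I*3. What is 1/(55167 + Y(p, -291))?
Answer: 1/58542 ≈ 1.7082e-5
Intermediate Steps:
Q(I, s) = -2 + 3*I
P(t) = 15 (P(t) = 5*3 = 15)
Y(u, g) = 3375 (Y(u, g) = 15³ = 3375)
1/(55167 + Y(p, -291)) = 1/(55167 + 3375) = 1/58542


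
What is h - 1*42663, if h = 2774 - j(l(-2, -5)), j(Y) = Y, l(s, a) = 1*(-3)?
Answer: -39886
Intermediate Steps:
l(s, a) = -3
h = 2777 (h = 2774 - 1*(-3) = 2774 + 3 = 2777)
h - 1*42663 = 2777 - 1*42663 = 2777 - 42663 = -39886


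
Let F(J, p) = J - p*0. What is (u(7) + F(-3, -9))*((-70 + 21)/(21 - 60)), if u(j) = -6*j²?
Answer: -4851/13 ≈ -373.15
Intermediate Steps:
F(J, p) = J (F(J, p) = J - 1*0 = J + 0 = J)
(u(7) + F(-3, -9))*((-70 + 21)/(21 - 60)) = (-6*7² - 3)*((-70 + 21)/(21 - 60)) = (-6*49 - 3)*(-49/(-39)) = (-294 - 3)*(-49*(-1/39)) = -297*49/39 = -4851/13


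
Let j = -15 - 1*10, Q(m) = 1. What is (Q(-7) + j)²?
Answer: 576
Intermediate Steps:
j = -25 (j = -15 - 10 = -25)
(Q(-7) + j)² = (1 - 25)² = (-24)² = 576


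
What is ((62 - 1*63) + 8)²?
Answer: 49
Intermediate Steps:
((62 - 1*63) + 8)² = ((62 - 63) + 8)² = (-1 + 8)² = 7² = 49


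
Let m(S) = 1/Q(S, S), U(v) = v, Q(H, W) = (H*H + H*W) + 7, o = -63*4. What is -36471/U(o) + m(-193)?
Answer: 301919123/2086140 ≈ 144.73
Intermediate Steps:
o = -252
Q(H, W) = 7 + H**2 + H*W (Q(H, W) = (H**2 + H*W) + 7 = 7 + H**2 + H*W)
m(S) = 1/(7 + 2*S**2) (m(S) = 1/(7 + S**2 + S*S) = 1/(7 + S**2 + S**2) = 1/(7 + 2*S**2))
-36471/U(o) + m(-193) = -36471/(-252) + 1/(7 + 2*(-193)**2) = -36471*(-1/252) + 1/(7 + 2*37249) = 12157/84 + 1/(7 + 74498) = 12157/84 + 1/74505 = 301919123/2086140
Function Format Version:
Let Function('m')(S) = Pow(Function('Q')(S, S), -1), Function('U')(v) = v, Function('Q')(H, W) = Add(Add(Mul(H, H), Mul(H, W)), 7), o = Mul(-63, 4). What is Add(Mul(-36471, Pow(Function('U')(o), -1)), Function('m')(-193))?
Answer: Rational(301919123, 2086140) ≈ 144.73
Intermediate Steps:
o = -252
Function('Q')(H, W) = Add(7, Pow(H, 2), Mul(H, W)) (Function('Q')(H, W) = Add(Add(Pow(H, 2), Mul(H, W)), 7) = Add(7, Pow(H, 2), Mul(H, W)))
Function('m')(S) = Pow(Add(7, Mul(2, Pow(S, 2))), -1) (Function('m')(S) = Pow(Add(7, Pow(S, 2), Mul(S, S)), -1) = Pow(Add(7, Pow(S, 2), Pow(S, 2)), -1) = Pow(Add(7, Mul(2, Pow(S, 2))), -1))
Add(Mul(-36471, Pow(Function('U')(o), -1)), Function('m')(-193)) = Add(Mul(-36471, Pow(-252, -1)), Pow(Add(7, Mul(2, Pow(-193, 2))), -1)) = Add(Mul(-36471, Rational(-1, 252)), Pow(Add(7, Mul(2, 37249)), -1)) = Add(Rational(12157, 84), Pow(Add(7, 74498), -1)) = Add(Rational(12157, 84), Pow(74505, -1)) = Add(Rational(12157, 84), Rational(1, 74505)) = Rational(301919123, 2086140)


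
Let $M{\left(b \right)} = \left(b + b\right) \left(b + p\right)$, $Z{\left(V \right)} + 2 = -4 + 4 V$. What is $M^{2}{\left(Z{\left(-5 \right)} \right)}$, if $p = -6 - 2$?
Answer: $3125824$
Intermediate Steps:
$Z{\left(V \right)} = -6 + 4 V$ ($Z{\left(V \right)} = -2 + \left(-4 + 4 V\right) = -6 + 4 V$)
$p = -8$
$M{\left(b \right)} = 2 b \left(-8 + b\right)$ ($M{\left(b \right)} = \left(b + b\right) \left(b - 8\right) = 2 b \left(-8 + b\right)$)
$M^{2}{\left(Z{\left(-5 \right)} \right)} = \left(2 \left(-6 + 4 \left(-5\right)\right) \left(-8 + \left(-6 + 4 \left(-5\right)\right)\right)\right)^{2} = \left(2 \left(-6 - 20\right) \left(-8 - 26\right)\right)^{2} = \left(2 \left(-26\right) \left(-8 - 26\right)\right)^{2} = \left(2 \left(-26\right) \left(-34\right)\right)^{2} = 1768^{2} = 3125824$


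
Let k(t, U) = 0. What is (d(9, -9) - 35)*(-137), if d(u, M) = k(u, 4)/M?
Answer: 4795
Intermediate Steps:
d(u, M) = 0 (d(u, M) = 0/M = 0)
(d(9, -9) - 35)*(-137) = (0 - 35)*(-137) = -35*(-137) = 4795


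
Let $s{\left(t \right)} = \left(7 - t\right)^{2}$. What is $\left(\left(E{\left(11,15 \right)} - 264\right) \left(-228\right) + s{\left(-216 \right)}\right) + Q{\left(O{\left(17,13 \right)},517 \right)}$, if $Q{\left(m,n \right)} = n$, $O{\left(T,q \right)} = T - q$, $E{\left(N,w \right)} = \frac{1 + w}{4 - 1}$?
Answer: $109222$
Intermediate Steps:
$E{\left(N,w \right)} = \frac{1}{3} + \frac{w}{3}$ ($E{\left(N,w \right)} = \frac{1 + w}{3} = \left(1 + w\right) \frac{1}{3} = \frac{1}{3} + \frac{w}{3}$)
$\left(\left(E{\left(11,15 \right)} - 264\right) \left(-228\right) + s{\left(-216 \right)}\right) + Q{\left(O{\left(17,13 \right)},517 \right)} = \left(\left(\left(\frac{1}{3} + \frac{1}{3} \cdot 15\right) - 264\right) \left(-228\right) + \left(-7 - 216\right)^{2}\right) + 517 = \left(\left(\left(\frac{1}{3} + 5\right) - 264\right) \left(-228\right) + \left(-223\right)^{2}\right) + 517 = \left(\left(\frac{16}{3} - 264\right) \left(-228\right) + 49729\right) + 517 = \left(\left(- \frac{776}{3}\right) \left(-228\right) + 49729\right) + 517 = \left(58976 + 49729\right) + 517 = 108705 + 517 = 109222$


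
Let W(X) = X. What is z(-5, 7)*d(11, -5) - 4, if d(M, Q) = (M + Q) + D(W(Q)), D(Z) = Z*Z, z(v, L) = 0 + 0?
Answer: -4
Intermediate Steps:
z(v, L) = 0
D(Z) = Z**2
d(M, Q) = M + Q + Q**2 (d(M, Q) = (M + Q) + Q**2 = M + Q + Q**2)
z(-5, 7)*d(11, -5) - 4 = 0*(11 - 5 + (-5)**2) - 4 = 0*(11 - 5 + 25) - 4 = 0*31 - 4 = 0 - 4 = -4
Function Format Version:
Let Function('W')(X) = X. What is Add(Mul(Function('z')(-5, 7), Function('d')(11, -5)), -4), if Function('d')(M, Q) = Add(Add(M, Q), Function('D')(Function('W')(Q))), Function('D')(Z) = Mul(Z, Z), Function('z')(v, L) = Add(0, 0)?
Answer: -4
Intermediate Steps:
Function('z')(v, L) = 0
Function('D')(Z) = Pow(Z, 2)
Function('d')(M, Q) = Add(M, Q, Pow(Q, 2)) (Function('d')(M, Q) = Add(Add(M, Q), Pow(Q, 2)) = Add(M, Q, Pow(Q, 2)))
Add(Mul(Function('z')(-5, 7), Function('d')(11, -5)), -4) = Add(Mul(0, Add(11, -5, Pow(-5, 2))), -4) = Add(Mul(0, Add(11, -5, 25)), -4) = Add(Mul(0, 31), -4) = Add(0, -4) = -4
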